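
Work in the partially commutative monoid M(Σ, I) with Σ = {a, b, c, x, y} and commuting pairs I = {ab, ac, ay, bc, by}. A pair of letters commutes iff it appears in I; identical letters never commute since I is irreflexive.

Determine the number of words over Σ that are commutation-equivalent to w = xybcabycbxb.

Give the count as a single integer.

280

piece 0:x — minimal
piece 1:y rests on {0:x}
piece 2:b rests on {0:x}
piece 3:c rests on {1:y}
piece 4:a rests on {0:x}
piece 5:b rests on {2:b}
piece 6:y rests on {3:c}
piece 7:c rests on {6:y}
piece 8:b rests on {5:b}
piece 9:x rests on {4:a, 7:c, 8:b}
piece 10:b rests on {9:x}
minimal pieces: {0:x}
ways to finish when only these pieces remain (= sum over removing one remaining piece with nothing left below it):
  1 left: {10}→1
  2 left: {9,10}→1
  3 left: {4,9,10}→1  {7,9,10}→1  {8,9,10}→1
  4 left: {4,7,9,10}→2  {4,8,9,10}→2  {5,8,9,10}→1  {6,7,9,10}→1  {7,8,9,10}→2
  5 left: {2,5,8,9,10}→1  {3,6,7,9,10}→1  {4,5,8,9,10}→3  {4,6,7,9,10}→3  {4,7,8,9,10}→6  {5,7,8,9,10}→3  {6,7,8,9,10}→3
  6 left: {1,3,6,7,9,10}→1  {2,4,5,8,9,10}→4  {2,5,7,8,9,10}→4  {3,4,6,7,9,10}→4  {3,6,7,8,9,10}→4  {4,5,7,8,9,10}→12  {4,6,7,8,9,10}→12  {5,6,7,8,9,10}→6
  7 left: {1,3,4,6,7,9,10}→5  {1,3,6,7,8,9,10}→5  {2,4,5,7,8,9,10}→20  {2,5,6,7,8,9,10}→10  {3,4,6,7,8,9,10}→20  {3,5,6,7,8,9,10}→10  {4,5,6,7,8,9,10}→30
  8 left: {1,3,4,6,7,8,9,10}→30  {1,3,5,6,7,8,9,10}→15  {2,3,5,6,7,8,9,10}→20  {2,4,5,6,7,8,9,10}→60  {3,4,5,6,7,8,9,10}→60
  9 left: {1,2,3,5,6,7,8,9,10}→35  {1,3,4,5,6,7,8,9,10}→105  {2,3,4,5,6,7,8,9,10}→140
  placing 0:x first → 280 extensions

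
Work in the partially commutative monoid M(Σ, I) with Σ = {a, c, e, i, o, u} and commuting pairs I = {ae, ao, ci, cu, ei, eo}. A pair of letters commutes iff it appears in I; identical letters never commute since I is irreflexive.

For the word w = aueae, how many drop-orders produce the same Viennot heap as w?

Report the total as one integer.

piece 0:a — minimal
piece 1:u rests on {0:a}
piece 2:e rests on {1:u}
piece 3:a rests on {1:u}
piece 4:e rests on {2:e}
minimal pieces: {0:a}
ways to finish when only these pieces remain (= sum over removing one remaining piece with nothing left below it):
  1 left: {3}→1  {4}→1
  2 left: {2,4}→1  {3,4}→2
  3 left: {2,3,4}→3
  placing 0:a first → 3 extensions

3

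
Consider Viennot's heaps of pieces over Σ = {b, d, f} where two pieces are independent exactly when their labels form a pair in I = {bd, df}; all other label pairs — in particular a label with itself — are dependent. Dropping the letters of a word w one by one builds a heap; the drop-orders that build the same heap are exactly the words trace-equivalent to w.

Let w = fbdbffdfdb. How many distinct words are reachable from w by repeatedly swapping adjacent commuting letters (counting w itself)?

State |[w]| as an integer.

120

piece 0:f — minimal
piece 1:b rests on {0:f}
piece 2:d — minimal
piece 3:b rests on {1:b}
piece 4:f rests on {3:b}
piece 5:f rests on {4:f}
piece 6:d rests on {2:d}
piece 7:f rests on {5:f}
piece 8:d rests on {6:d}
piece 9:b rests on {7:f}
minimal pieces: {0:f, 2:d}
ways to finish when only these pieces remain (= sum over removing one remaining piece with nothing left below it):
  1 left: {8}→1  {9}→1
  2 left: {6,8}→1  {7,9}→1  {8,9}→2
  3 left: {2,6,8}→1  {5,7,9}→1  {6,8,9}→3  {7,8,9}→3
  4 left: {2,6,8,9}→4  {4,5,7,9}→1  {5,7,8,9}→4  {6,7,8,9}→6
  5 left: {2,6,7,8,9}→10  {3,4,5,7,9}→1  {4,5,7,8,9}→5  {5,6,7,8,9}→10
  6 left: {1,3,4,5,7,9}→1  {2,5,6,7,8,9}→20  {3,4,5,7,8,9}→6  {4,5,6,7,8,9}→15
  7 left: {0,1,3,4,5,7,9}→1  {1,3,4,5,7,8,9}→7  {2,4,5,6,7,8,9}→35  {3,4,5,6,7,8,9}→21
  8 left: {0,1,3,4,5,7,8,9}→8  {1,3,4,5,6,7,8,9}→28  {2,3,4,5,6,7,8,9}→56
  placing 0:f first → 84 extensions
  placing 2:d first → 36 extensions
total linear extensions = 120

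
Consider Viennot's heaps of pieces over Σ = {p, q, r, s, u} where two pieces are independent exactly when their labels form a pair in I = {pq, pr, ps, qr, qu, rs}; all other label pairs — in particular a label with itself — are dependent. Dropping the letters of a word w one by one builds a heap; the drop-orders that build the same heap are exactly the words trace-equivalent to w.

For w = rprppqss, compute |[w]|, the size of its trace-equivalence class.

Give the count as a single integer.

#0=r has no predecessor
#1=p has no predecessor
#2=r depends on [0:r]
#3=p depends on [1:p]
#4=p depends on [3:p]
#5=q has no predecessor
#6=s depends on [5:q]
#7=s depends on [6:s]
sources: [0:r, 1:p, 5:q]
N(rest) = Σ N(rest − s) over sources s of rest; N(one piece) = 1:
  size 1 → [2]=1  [4]=1  [7]=1
  size 2 → [0,2]=1  [2,4]=2  [2,7]=2  [3,4]=1  [4,7]=2  [6,7]=1
  size 3 → [0,2,4]=3  [0,2,7]=3  [1,3,4]=1  [2,3,4]=3  [2,4,7]=6  [2,6,7]=3  [3,4,7]=3  [4,6,7]=3  [5,6,7]=1
  size 4 → [0,2,3,4]=6  [0,2,4,7]=12  [0,2,6,7]=6  [1,2,3,4]=4  [1,3,4,7]=4  [2,3,4,7]=12  [2,4,6,7]=12  [2,5,6,7]=4  [3,4,6,7]=6  [4,5,6,7]=4
  size 5 → [0,1,2,3,4]=10  [0,2,3,4,7]=30  [0,2,4,6,7]=30  [0,2,5,6,7]=10  [1,2,3,4,7]=20  [1,3,4,6,7]=10  [2,3,4,6,7]=30  [2,4,5,6,7]=20  [3,4,5,6,7]=10
  size 6 → [0,1,2,3,4,7]=60  [0,2,3,4,6,7]=90  [0,2,4,5,6,7]=60  [1,2,3,4,6,7]=60  [1,3,4,5,6,7]=20  [2,3,4,5,6,7]=60
  first=0(r) contributes 140
  first=1(p) contributes 210
  first=5(q) contributes 210
|[w]| = 560

560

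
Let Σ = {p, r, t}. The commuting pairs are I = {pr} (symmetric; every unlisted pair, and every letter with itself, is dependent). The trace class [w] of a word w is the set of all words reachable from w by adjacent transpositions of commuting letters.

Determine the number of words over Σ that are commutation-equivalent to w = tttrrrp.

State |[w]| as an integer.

drop 0:t onto floor
drop 1:t onto {0:t}
drop 2:t onto {1:t}
drop 3:r onto {2:t}
drop 4:r onto {3:r}
drop 5:r onto {4:r}
drop 6:p onto {2:t}
ground layer = {0:t}
drop-orders for the pieces not yet dropped (sum over which currently-grounded one goes next):
  1 to go: {5} 1  {6} 1
  2 to go: {4,5} 1  {5,6} 2
  3 to go: {3,4,5} 1  {4,5,6} 3
  4 to go: {3,4,5,6} 4
  5 to go: {2,3,4,5,6} 4
  if 0:t drops first: 4 orders

4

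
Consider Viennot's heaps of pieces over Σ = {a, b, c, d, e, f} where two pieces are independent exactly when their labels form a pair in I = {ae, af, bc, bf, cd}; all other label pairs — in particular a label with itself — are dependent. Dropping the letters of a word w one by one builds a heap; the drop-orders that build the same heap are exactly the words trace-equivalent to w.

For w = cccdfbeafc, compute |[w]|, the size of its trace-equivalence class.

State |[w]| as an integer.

drop 0:c onto floor
drop 1:c onto {0:c}
drop 2:c onto {1:c}
drop 3:d onto floor
drop 4:f onto {2:c, 3:d}
drop 5:b onto {3:d}
drop 6:e onto {4:f, 5:b}
drop 7:a onto {2:c, 5:b}
drop 8:f onto {6:e}
drop 9:c onto {7:a, 8:f}
ground layer = {0:c, 3:d}
drop-orders for the pieces not yet dropped (sum over which currently-grounded one goes next):
  1 to go: {9} 1
  2 to go: {7,9} 1  {8,9} 1
  3 to go: {6,8,9} 1  {7,8,9} 2
  4 to go: {4,6,8,9} 1  {6,7,8,9} 3
  5 to go: {4,6,7,8,9} 4  {5,6,7,8,9} 3
  6 to go: {2,4,6,7,8,9} 4  {4,5,6,7,8,9} 7
  7 to go: {1,2,4,6,7,8,9} 4  {2,4,5,6,7,8,9} 11  {3,4,5,6,7,8,9} 7
  8 to go: {0,1,2,4,6,7,8,9} 4  {1,2,4,5,6,7,8,9} 15  {2,3,4,5,6,7,8,9} 18
  if 0:c drops first: 33 orders
  if 3:d drops first: 19 orders
heap linearizations: 52

52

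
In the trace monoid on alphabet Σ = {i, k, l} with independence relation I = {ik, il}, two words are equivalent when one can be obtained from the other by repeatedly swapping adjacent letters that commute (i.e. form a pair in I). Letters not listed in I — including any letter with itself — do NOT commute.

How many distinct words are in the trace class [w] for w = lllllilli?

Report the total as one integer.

36

piece 0:l — minimal
piece 1:l rests on {0:l}
piece 2:l rests on {1:l}
piece 3:l rests on {2:l}
piece 4:l rests on {3:l}
piece 5:i — minimal
piece 6:l rests on {4:l}
piece 7:l rests on {6:l}
piece 8:i rests on {5:i}
minimal pieces: {0:l, 5:i}
ways to finish when only these pieces remain (= sum over removing one remaining piece with nothing left below it):
  1 left: {7}→1  {8}→1
  2 left: {5,8}→1  {6,7}→1  {7,8}→2
  3 left: {4,6,7}→1  {5,7,8}→3  {6,7,8}→3
  4 left: {3,4,6,7}→1  {4,6,7,8}→4  {5,6,7,8}→6
  5 left: {2,3,4,6,7}→1  {3,4,6,7,8}→5  {4,5,6,7,8}→10
  6 left: {1,2,3,4,6,7}→1  {2,3,4,6,7,8}→6  {3,4,5,6,7,8}→15
  7 left: {0,1,2,3,4,6,7}→1  {1,2,3,4,6,7,8}→7  {2,3,4,5,6,7,8}→21
  placing 0:l first → 28 extensions
  placing 5:i first → 8 extensions
total linear extensions = 36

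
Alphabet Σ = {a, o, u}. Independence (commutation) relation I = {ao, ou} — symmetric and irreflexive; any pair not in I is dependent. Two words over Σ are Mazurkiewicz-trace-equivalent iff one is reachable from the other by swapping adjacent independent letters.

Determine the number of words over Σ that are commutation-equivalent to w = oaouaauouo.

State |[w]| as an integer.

210

drop 0:o onto floor
drop 1:a onto floor
drop 2:o onto {0:o}
drop 3:u onto {1:a}
drop 4:a onto {3:u}
drop 5:a onto {4:a}
drop 6:u onto {5:a}
drop 7:o onto {2:o}
drop 8:u onto {6:u}
drop 9:o onto {7:o}
ground layer = {0:o, 1:a}
drop-orders for the pieces not yet dropped (sum over which currently-grounded one goes next):
  1 to go: {8} 1  {9} 1
  2 to go: {6,8} 1  {7,9} 1  {8,9} 2
  3 to go: {2,7,9} 1  {5,6,8} 1  {6,8,9} 3  {7,8,9} 3
  4 to go: {0,2,7,9} 1  {2,7,8,9} 4  {4,5,6,8} 1  {5,6,8,9} 4  {6,7,8,9} 6
  5 to go: {0,2,7,8,9} 5  {2,6,7,8,9} 10  {3,4,5,6,8} 1  {4,5,6,8,9} 5  {5,6,7,8,9} 10
  6 to go: {0,2,6,7,8,9} 15  {1,3,4,5,6,8} 1  {2,5,6,7,8,9} 20  {3,4,5,6,8,9} 6  {4,5,6,7,8,9} 15
  7 to go: {0,2,5,6,7,8,9} 35  {1,3,4,5,6,8,9} 7  {2,4,5,6,7,8,9} 35  {3,4,5,6,7,8,9} 21
  8 to go: {0,2,4,5,6,7,8,9} 70  {1,3,4,5,6,7,8,9} 28  {2,3,4,5,6,7,8,9} 56
  if 0:o drops first: 84 orders
  if 1:a drops first: 126 orders
heap linearizations: 210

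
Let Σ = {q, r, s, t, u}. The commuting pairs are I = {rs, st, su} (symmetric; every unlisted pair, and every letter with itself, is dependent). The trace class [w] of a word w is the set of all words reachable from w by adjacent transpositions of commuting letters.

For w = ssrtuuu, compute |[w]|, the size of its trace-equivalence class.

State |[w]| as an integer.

piece 0:s — minimal
piece 1:s rests on {0:s}
piece 2:r — minimal
piece 3:t rests on {2:r}
piece 4:u rests on {3:t}
piece 5:u rests on {4:u}
piece 6:u rests on {5:u}
minimal pieces: {0:s, 2:r}
ways to finish when only these pieces remain (= sum over removing one remaining piece with nothing left below it):
  1 left: {1}→1  {6}→1
  2 left: {0,1}→1  {1,6}→2  {5,6}→1
  3 left: {0,1,6}→3  {1,5,6}→3  {4,5,6}→1
  4 left: {0,1,5,6}→6  {1,4,5,6}→4  {3,4,5,6}→1
  5 left: {0,1,4,5,6}→10  {1,3,4,5,6}→5  {2,3,4,5,6}→1
  placing 0:s first → 6 extensions
  placing 2:r first → 15 extensions
total linear extensions = 21

21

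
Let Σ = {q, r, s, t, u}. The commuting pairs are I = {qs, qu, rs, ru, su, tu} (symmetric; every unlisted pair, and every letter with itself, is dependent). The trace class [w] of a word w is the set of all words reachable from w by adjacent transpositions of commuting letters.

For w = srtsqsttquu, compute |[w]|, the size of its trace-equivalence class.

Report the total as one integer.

330

drop 0:s onto floor
drop 1:r onto floor
drop 2:t onto {0:s, 1:r}
drop 3:s onto {2:t}
drop 4:q onto {2:t}
drop 5:s onto {3:s}
drop 6:t onto {4:q, 5:s}
drop 7:t onto {6:t}
drop 8:q onto {7:t}
drop 9:u onto floor
drop 10:u onto {9:u}
ground layer = {0:s, 1:r, 9:u}
drop-orders for the pieces not yet dropped (sum over which currently-grounded one goes next):
  1 to go: {8} 1  {10} 1
  2 to go: {7,8} 1  {8,10} 2  {9,10} 1
  3 to go: {6,7,8} 1  {7,8,10} 3  {8,9,10} 3
  4 to go: {4,6,7,8} 1  {5,6,7,8} 1  {6,7,8,10} 4  {7,8,9,10} 6
  5 to go: {3,5,6,7,8} 1  {4,5,6,7,8} 2  {4,6,7,8,10} 5  {5,6,7,8,10} 5  {6,7,8,9,10} 10
  6 to go: {3,4,5,6,7,8} 3  {3,5,6,7,8,10} 6  {4,5,6,7,8,10} 12  {4,6,7,8,9,10} 15  {5,6,7,8,9,10} 15
  7 to go: {2,3,4,5,6,7,8} 3  {3,4,5,6,7,8,10} 21  {3,5,6,7,8,9,10} 21  {4,5,6,7,8,9,10} 42
  8 to go: {0,2,3,4,5,6,7,8} 3  {1,2,3,4,5,6,7,8} 3  {2,3,4,5,6,7,8,10} 24  {3,4,5,6,7,8,9,10} 84
  9 to go: {0,1,2,3,4,5,6,7,8} 6  {0,2,3,4,5,6,7,8,10} 27  {1,2,3,4,5,6,7,8,10} 27  {2,3,4,5,6,7,8,9,10} 108
  if 0:s drops first: 135 orders
  if 1:r drops first: 135 orders
  if 9:u drops first: 60 orders
heap linearizations: 330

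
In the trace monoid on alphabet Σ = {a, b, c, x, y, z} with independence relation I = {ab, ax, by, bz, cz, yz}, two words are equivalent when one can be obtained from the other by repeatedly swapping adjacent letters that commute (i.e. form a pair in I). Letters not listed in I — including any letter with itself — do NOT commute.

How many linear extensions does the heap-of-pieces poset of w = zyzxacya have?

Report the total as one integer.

6

drop 0:z onto floor
drop 1:y onto floor
drop 2:z onto {0:z}
drop 3:x onto {1:y, 2:z}
drop 4:a onto {1:y, 2:z}
drop 5:c onto {3:x, 4:a}
drop 6:y onto {5:c}
drop 7:a onto {6:y}
ground layer = {0:z, 1:y}
drop-orders for the pieces not yet dropped (sum over which currently-grounded one goes next):
  1 to go: {7} 1
  2 to go: {6,7} 1
  3 to go: {5,6,7} 1
  4 to go: {3,5,6,7} 1  {4,5,6,7} 1
  5 to go: {3,4,5,6,7} 2
  6 to go: {1,3,4,5,6,7} 2  {2,3,4,5,6,7} 2
  if 0:z drops first: 4 orders
  if 1:y drops first: 2 orders
heap linearizations: 6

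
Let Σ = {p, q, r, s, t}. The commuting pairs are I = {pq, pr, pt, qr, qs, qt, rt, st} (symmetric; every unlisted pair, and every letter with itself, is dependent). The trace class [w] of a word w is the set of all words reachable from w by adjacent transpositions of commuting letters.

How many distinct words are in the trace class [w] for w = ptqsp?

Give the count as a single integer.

20

drop 0:p onto floor
drop 1:t onto floor
drop 2:q onto floor
drop 3:s onto {0:p}
drop 4:p onto {3:s}
ground layer = {0:p, 1:t, 2:q}
drop-orders for the pieces not yet dropped (sum over which currently-grounded one goes next):
  1 to go: {1} 1  {2} 1  {4} 1
  2 to go: {1,2} 2  {1,4} 2  {2,4} 2  {3,4} 1
  3 to go: {0,3,4} 1  {1,2,4} 6  {1,3,4} 3  {2,3,4} 3
  if 0:p drops first: 12 orders
  if 1:t drops first: 4 orders
  if 2:q drops first: 4 orders
heap linearizations: 20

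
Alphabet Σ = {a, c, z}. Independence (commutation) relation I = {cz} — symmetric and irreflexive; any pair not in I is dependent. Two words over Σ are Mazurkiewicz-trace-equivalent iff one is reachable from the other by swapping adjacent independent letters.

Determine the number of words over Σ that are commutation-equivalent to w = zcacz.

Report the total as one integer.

4

0(z) covers ∅
1(c) covers ∅
2(a) covers 0:z, 1:c
3(c) covers 2:a
4(z) covers 2:a
floor of heap: 0:z, 1:c
completions by unplaced set U, small U first (add the entries for U minus each lowest piece of U):
  |U|=1: {3}:1  {4}:1
  |U|=2: {3,4}:2
  |U|=3: {2,3,4}:2
  start at 0(z): 2
  start at 1(c): 2
sum over floor = 4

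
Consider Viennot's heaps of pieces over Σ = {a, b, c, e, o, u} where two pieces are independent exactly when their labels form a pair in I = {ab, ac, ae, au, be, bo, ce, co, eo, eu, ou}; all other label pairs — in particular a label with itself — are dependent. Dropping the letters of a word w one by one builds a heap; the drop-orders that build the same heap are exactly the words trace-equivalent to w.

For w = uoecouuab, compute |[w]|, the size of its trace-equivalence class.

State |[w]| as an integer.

504

piece 0:u — minimal
piece 1:o — minimal
piece 2:e — minimal
piece 3:c rests on {0:u}
piece 4:o rests on {1:o}
piece 5:u rests on {3:c}
piece 6:u rests on {5:u}
piece 7:a rests on {4:o}
piece 8:b rests on {6:u}
minimal pieces: {0:u, 1:o, 2:e}
ways to finish when only these pieces remain (= sum over removing one remaining piece with nothing left below it):
  1 left: {2}→1  {7}→1  {8}→1
  2 left: {2,7}→2  {2,8}→2  {4,7}→1  {6,8}→1  {7,8}→2
  3 left: {1,4,7}→1  {2,4,7}→3  {2,6,8}→3  {2,7,8}→6  {4,7,8}→3  {5,6,8}→1  {6,7,8}→3
  4 left: {1,2,4,7}→4  {1,4,7,8}→4  {2,4,7,8}→12  {2,5,6,8}→4  {2,6,7,8}→12  {3,5,6,8}→1  {4,6,7,8}→6  {5,6,7,8}→4
  5 left: {0,3,5,6,8}→1  {1,2,4,7,8}→20  {1,4,6,7,8}→10  {2,3,5,6,8}→5  {2,4,6,7,8}→30  {2,5,6,7,8}→20  {3,5,6,7,8}→5  {4,5,6,7,8}→10
  6 left: {0,2,3,5,6,8}→6  {0,3,5,6,7,8}→6  {1,2,4,6,7,8}→60  {1,4,5,6,7,8}→20  {2,3,5,6,7,8}→30  {2,4,5,6,7,8}→60  {3,4,5,6,7,8}→15
  7 left: {0,2,3,5,6,7,8}→42  {0,3,4,5,6,7,8}→21  {1,2,4,5,6,7,8}→140  {1,3,4,5,6,7,8}→35  {2,3,4,5,6,7,8}→105
  placing 0:u first → 280 extensions
  placing 1:o first → 168 extensions
  placing 2:e first → 56 extensions
total linear extensions = 504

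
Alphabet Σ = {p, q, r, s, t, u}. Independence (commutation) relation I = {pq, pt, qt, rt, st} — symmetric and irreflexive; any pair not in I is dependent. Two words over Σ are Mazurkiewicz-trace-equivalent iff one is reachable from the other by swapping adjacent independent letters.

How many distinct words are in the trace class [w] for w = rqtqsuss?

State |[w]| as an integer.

drop 0:r onto floor
drop 1:q onto {0:r}
drop 2:t onto floor
drop 3:q onto {1:q}
drop 4:s onto {3:q}
drop 5:u onto {2:t, 4:s}
drop 6:s onto {5:u}
drop 7:s onto {6:s}
ground layer = {0:r, 2:t}
drop-orders for the pieces not yet dropped (sum over which currently-grounded one goes next):
  1 to go: {7} 1
  2 to go: {6,7} 1
  3 to go: {5,6,7} 1
  4 to go: {2,5,6,7} 1  {4,5,6,7} 1
  5 to go: {2,4,5,6,7} 2  {3,4,5,6,7} 1
  6 to go: {1,3,4,5,6,7} 1  {2,3,4,5,6,7} 3
  if 0:r drops first: 4 orders
  if 2:t drops first: 1 orders
heap linearizations: 5

5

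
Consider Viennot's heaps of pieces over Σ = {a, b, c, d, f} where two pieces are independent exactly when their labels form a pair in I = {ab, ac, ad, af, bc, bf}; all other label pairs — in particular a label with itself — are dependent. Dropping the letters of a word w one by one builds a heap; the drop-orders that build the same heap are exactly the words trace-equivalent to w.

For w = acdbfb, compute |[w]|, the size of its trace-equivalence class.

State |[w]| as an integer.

drop 0:a onto floor
drop 1:c onto floor
drop 2:d onto {1:c}
drop 3:b onto {2:d}
drop 4:f onto {2:d}
drop 5:b onto {3:b}
ground layer = {0:a, 1:c}
drop-orders for the pieces not yet dropped (sum over which currently-grounded one goes next):
  1 to go: {0} 1  {4} 1  {5} 1
  2 to go: {0,4} 2  {0,5} 2  {3,5} 1  {4,5} 2
  3 to go: {0,3,5} 3  {0,4,5} 6  {3,4,5} 3
  4 to go: {0,3,4,5} 12  {2,3,4,5} 3
  if 0:a drops first: 3 orders
  if 1:c drops first: 15 orders
heap linearizations: 18

18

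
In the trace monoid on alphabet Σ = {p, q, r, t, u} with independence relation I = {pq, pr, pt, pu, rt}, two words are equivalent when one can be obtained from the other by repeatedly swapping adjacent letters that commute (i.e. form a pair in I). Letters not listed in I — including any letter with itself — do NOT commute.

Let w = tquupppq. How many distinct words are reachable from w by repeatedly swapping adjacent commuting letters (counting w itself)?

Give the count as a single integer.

56

piece 0:t — minimal
piece 1:q rests on {0:t}
piece 2:u rests on {1:q}
piece 3:u rests on {2:u}
piece 4:p — minimal
piece 5:p rests on {4:p}
piece 6:p rests on {5:p}
piece 7:q rests on {3:u}
minimal pieces: {0:t, 4:p}
ways to finish when only these pieces remain (= sum over removing one remaining piece with nothing left below it):
  1 left: {6}→1  {7}→1
  2 left: {3,7}→1  {5,6}→1  {6,7}→2
  3 left: {2,3,7}→1  {3,6,7}→3  {4,5,6}→1  {5,6,7}→3
  4 left: {1,2,3,7}→1  {2,3,6,7}→4  {3,5,6,7}→6  {4,5,6,7}→4
  5 left: {0,1,2,3,7}→1  {1,2,3,6,7}→5  {2,3,5,6,7}→10  {3,4,5,6,7}→10
  6 left: {0,1,2,3,6,7}→6  {1,2,3,5,6,7}→15  {2,3,4,5,6,7}→20
  placing 0:t first → 35 extensions
  placing 4:p first → 21 extensions
total linear extensions = 56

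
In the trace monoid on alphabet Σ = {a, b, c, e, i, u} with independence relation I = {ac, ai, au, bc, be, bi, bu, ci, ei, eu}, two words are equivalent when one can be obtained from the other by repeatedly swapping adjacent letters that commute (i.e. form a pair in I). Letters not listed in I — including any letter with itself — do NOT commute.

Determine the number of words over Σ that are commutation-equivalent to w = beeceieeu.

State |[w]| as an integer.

198

drop 0:b onto floor
drop 1:e onto floor
drop 2:e onto {1:e}
drop 3:c onto {2:e}
drop 4:e onto {3:c}
drop 5:i onto floor
drop 6:e onto {4:e}
drop 7:e onto {6:e}
drop 8:u onto {3:c, 5:i}
ground layer = {0:b, 1:e, 5:i}
drop-orders for the pieces not yet dropped (sum over which currently-grounded one goes next):
  1 to go: {0} 1  {7} 1  {8} 1
  2 to go: {0,7} 2  {0,8} 2  {5,8} 1  {6,7} 1  {7,8} 2
  3 to go: {0,5,8} 3  {0,6,7} 3  {0,7,8} 6  {4,6,7} 1  {5,7,8} 3  {6,7,8} 3
  4 to go: {0,4,6,7} 4  {0,5,7,8} 12  {0,6,7,8} 12  {4,6,7,8} 4  {5,6,7,8} 6
  5 to go: {0,4,6,7,8} 20  {0,5,6,7,8} 30  {3,4,6,7,8} 4  {4,5,6,7,8} 10
  6 to go: {0,3,4,6,7,8} 24  {0,4,5,6,7,8} 60  {2,3,4,6,7,8} 4  {3,4,5,6,7,8} 14
  7 to go: {0,2,3,4,6,7,8} 28  {0,3,4,5,6,7,8} 98  {1,2,3,4,6,7,8} 4  {2,3,4,5,6,7,8} 18
  if 0:b drops first: 22 orders
  if 1:e drops first: 144 orders
  if 5:i drops first: 32 orders
heap linearizations: 198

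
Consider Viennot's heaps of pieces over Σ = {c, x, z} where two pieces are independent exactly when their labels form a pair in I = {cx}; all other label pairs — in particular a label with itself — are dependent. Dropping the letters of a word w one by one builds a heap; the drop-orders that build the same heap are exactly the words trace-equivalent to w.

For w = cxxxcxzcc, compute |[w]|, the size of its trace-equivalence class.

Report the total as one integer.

15

0(c) covers ∅
1(x) covers ∅
2(x) covers 1:x
3(x) covers 2:x
4(c) covers 0:c
5(x) covers 3:x
6(z) covers 4:c, 5:x
7(c) covers 6:z
8(c) covers 7:c
floor of heap: 0:c, 1:x
completions by unplaced set U, small U first (add the entries for U minus each lowest piece of U):
  |U|=1: {8}:1
  |U|=2: {7,8}:1
  |U|=3: {6,7,8}:1
  |U|=4: {4,6,7,8}:1  {5,6,7,8}:1
  |U|=5: {0,4,6,7,8}:1  {3,5,6,7,8}:1  {4,5,6,7,8}:2
  |U|=6: {0,4,5,6,7,8}:3  {2,3,5,6,7,8}:1  {3,4,5,6,7,8}:3
  |U|=7: {0,3,4,5,6,7,8}:6  {1,2,3,5,6,7,8}:1  {2,3,4,5,6,7,8}:4
  start at 0(c): 5
  start at 1(x): 10
sum over floor = 15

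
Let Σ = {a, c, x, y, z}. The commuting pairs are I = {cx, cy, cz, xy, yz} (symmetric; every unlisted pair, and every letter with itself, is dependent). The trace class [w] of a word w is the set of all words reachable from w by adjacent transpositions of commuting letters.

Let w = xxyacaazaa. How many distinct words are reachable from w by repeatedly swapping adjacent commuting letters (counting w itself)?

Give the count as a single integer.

3

#0=x has no predecessor
#1=x depends on [0:x]
#2=y has no predecessor
#3=a depends on [1:x, 2:y]
#4=c depends on [3:a]
#5=a depends on [4:c]
#6=a depends on [5:a]
#7=z depends on [6:a]
#8=a depends on [7:z]
#9=a depends on [8:a]
sources: [0:x, 2:y]
N(rest) = Σ N(rest − s) over sources s of rest; N(one piece) = 1:
  size 1 → [9]=1
  size 2 → [8,9]=1
  size 3 → [7,8,9]=1
  size 4 → [6,7,8,9]=1
  size 5 → [5,6,7,8,9]=1
  size 6 → [4,5,6,7,8,9]=1
  size 7 → [3,4,5,6,7,8,9]=1
  size 8 → [1,3,4,5,6,7,8,9]=1  [2,3,4,5,6,7,8,9]=1
  first=0(x) contributes 2
  first=2(y) contributes 1
|[w]| = 3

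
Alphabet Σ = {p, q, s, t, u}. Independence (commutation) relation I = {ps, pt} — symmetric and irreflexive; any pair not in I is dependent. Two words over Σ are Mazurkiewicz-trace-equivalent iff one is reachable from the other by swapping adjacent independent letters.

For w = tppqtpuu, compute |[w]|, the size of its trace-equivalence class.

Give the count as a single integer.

piece 0:t — minimal
piece 1:p — minimal
piece 2:p rests on {1:p}
piece 3:q rests on {0:t, 2:p}
piece 4:t rests on {3:q}
piece 5:p rests on {3:q}
piece 6:u rests on {4:t, 5:p}
piece 7:u rests on {6:u}
minimal pieces: {0:t, 1:p}
ways to finish when only these pieces remain (= sum over removing one remaining piece with nothing left below it):
  1 left: {7}→1
  2 left: {6,7}→1
  3 left: {4,6,7}→1  {5,6,7}→1
  4 left: {4,5,6,7}→2
  5 left: {3,4,5,6,7}→2
  6 left: {0,3,4,5,6,7}→2  {2,3,4,5,6,7}→2
  placing 0:t first → 2 extensions
  placing 1:p first → 4 extensions
total linear extensions = 6

6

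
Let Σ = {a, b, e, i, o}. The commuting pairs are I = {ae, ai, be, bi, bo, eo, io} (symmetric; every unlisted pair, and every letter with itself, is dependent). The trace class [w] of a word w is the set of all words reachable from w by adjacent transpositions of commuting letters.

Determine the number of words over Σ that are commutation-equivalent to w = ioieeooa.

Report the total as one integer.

piece 0:i — minimal
piece 1:o — minimal
piece 2:i rests on {0:i}
piece 3:e rests on {2:i}
piece 4:e rests on {3:e}
piece 5:o rests on {1:o}
piece 6:o rests on {5:o}
piece 7:a rests on {6:o}
minimal pieces: {0:i, 1:o}
ways to finish when only these pieces remain (= sum over removing one remaining piece with nothing left below it):
  1 left: {4}→1  {7}→1
  2 left: {3,4}→1  {4,7}→2  {6,7}→1
  3 left: {2,3,4}→1  {3,4,7}→3  {4,6,7}→3  {5,6,7}→1
  4 left: {0,2,3,4}→1  {1,5,6,7}→1  {2,3,4,7}→4  {3,4,6,7}→6  {4,5,6,7}→4
  5 left: {0,2,3,4,7}→5  {1,4,5,6,7}→5  {2,3,4,6,7}→10  {3,4,5,6,7}→10
  6 left: {0,2,3,4,6,7}→15  {1,3,4,5,6,7}→15  {2,3,4,5,6,7}→20
  placing 0:i first → 35 extensions
  placing 1:o first → 35 extensions
total linear extensions = 70

70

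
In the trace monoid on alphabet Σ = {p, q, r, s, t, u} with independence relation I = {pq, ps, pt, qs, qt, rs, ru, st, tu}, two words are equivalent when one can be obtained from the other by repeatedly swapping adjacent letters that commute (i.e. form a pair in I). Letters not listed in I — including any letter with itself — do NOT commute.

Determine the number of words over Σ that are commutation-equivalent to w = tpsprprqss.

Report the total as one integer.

0(t) covers ∅
1(p) covers ∅
2(s) covers ∅
3(p) covers 1:p
4(r) covers 0:t, 3:p
5(p) covers 4:r
6(r) covers 5:p
7(q) covers 6:r
8(s) covers 2:s
9(s) covers 8:s
floor of heap: 0:t, 1:p, 2:s
completions by unplaced set U, small U first (add the entries for U minus each lowest piece of U):
  |U|=1: {7}:1  {9}:1
  |U|=2: {6,7}:1  {7,9}:2  {8,9}:1
  |U|=3: {2,8,9}:1  {5,6,7}:1  {6,7,9}:3  {7,8,9}:3
  |U|=4: {2,7,8,9}:4  {4,5,6,7}:1  {5,6,7,9}:4  {6,7,8,9}:6
  |U|=5: {0,4,5,6,7}:1  {2,6,7,8,9}:10  {3,4,5,6,7}:1  {4,5,6,7,9}:5  {5,6,7,8,9}:10
  |U|=6: {0,3,4,5,6,7}:2  {0,4,5,6,7,9}:6  {1,3,4,5,6,7}:1  {2,5,6,7,8,9}:20  {3,4,5,6,7,9}:6  {4,5,6,7,8,9}:15
  |U|=7: {0,1,3,4,5,6,7}:3  {0,3,4,5,6,7,9}:14  {0,4,5,6,7,8,9}:21  {1,3,4,5,6,7,9}:7  {2,4,5,6,7,8,9}:35  {3,4,5,6,7,8,9}:21
  |U|=8: {0,1,3,4,5,6,7,9}:24  {0,2,4,5,6,7,8,9}:56  {0,3,4,5,6,7,8,9}:56  {1,3,4,5,6,7,8,9}:28  {2,3,4,5,6,7,8,9}:56
  start at 0(t): 84
  start at 1(p): 168
  start at 2(s): 108
sum over floor = 360

360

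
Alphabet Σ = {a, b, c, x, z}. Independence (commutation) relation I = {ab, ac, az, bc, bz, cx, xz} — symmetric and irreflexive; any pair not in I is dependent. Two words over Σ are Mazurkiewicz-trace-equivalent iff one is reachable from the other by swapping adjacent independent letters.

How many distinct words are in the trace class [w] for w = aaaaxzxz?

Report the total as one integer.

28

0(a) covers ∅
1(a) covers 0:a
2(a) covers 1:a
3(a) covers 2:a
4(x) covers 3:a
5(z) covers ∅
6(x) covers 4:x
7(z) covers 5:z
floor of heap: 0:a, 5:z
completions by unplaced set U, small U first (add the entries for U minus each lowest piece of U):
  |U|=1: {6}:1  {7}:1
  |U|=2: {4,6}:1  {5,7}:1  {6,7}:2
  |U|=3: {3,4,6}:1  {4,6,7}:3  {5,6,7}:3
  |U|=4: {2,3,4,6}:1  {3,4,6,7}:4  {4,5,6,7}:6
  |U|=5: {1,2,3,4,6}:1  {2,3,4,6,7}:5  {3,4,5,6,7}:10
  |U|=6: {0,1,2,3,4,6}:1  {1,2,3,4,6,7}:6  {2,3,4,5,6,7}:15
  start at 0(a): 21
  start at 5(z): 7
sum over floor = 28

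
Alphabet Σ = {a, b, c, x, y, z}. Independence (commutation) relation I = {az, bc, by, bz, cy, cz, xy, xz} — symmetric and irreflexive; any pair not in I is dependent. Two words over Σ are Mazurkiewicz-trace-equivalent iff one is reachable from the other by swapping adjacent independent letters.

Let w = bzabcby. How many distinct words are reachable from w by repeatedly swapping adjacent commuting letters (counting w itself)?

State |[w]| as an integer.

piece 0:b — minimal
piece 1:z — minimal
piece 2:a rests on {0:b}
piece 3:b rests on {2:a}
piece 4:c rests on {2:a}
piece 5:b rests on {3:b}
piece 6:y rests on {1:z, 2:a}
minimal pieces: {0:b, 1:z}
ways to finish when only these pieces remain (= sum over removing one remaining piece with nothing left below it):
  1 left: {4}→1  {5}→1  {6}→1
  2 left: {1,6}→1  {3,5}→1  {4,5}→2  {4,6}→2  {5,6}→2
  3 left: {1,4,6}→3  {1,5,6}→3  {3,4,5}→3  {3,5,6}→3  {4,5,6}→6
  4 left: {1,3,5,6}→6  {1,4,5,6}→12  {3,4,5,6}→12
  5 left: {1,3,4,5,6}→30  {2,3,4,5,6}→12
  placing 0:b first → 42 extensions
  placing 1:z first → 12 extensions
total linear extensions = 54

54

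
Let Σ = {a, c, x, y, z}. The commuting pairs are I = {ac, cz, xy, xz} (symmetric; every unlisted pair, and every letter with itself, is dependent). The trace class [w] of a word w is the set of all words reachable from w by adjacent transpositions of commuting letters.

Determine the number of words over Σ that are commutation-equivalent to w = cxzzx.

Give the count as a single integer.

piece 0:c — minimal
piece 1:x rests on {0:c}
piece 2:z — minimal
piece 3:z rests on {2:z}
piece 4:x rests on {1:x}
minimal pieces: {0:c, 2:z}
ways to finish when only these pieces remain (= sum over removing one remaining piece with nothing left below it):
  1 left: {3}→1  {4}→1
  2 left: {1,4}→1  {2,3}→1  {3,4}→2
  3 left: {0,1,4}→1  {1,3,4}→3  {2,3,4}→3
  placing 0:c first → 6 extensions
  placing 2:z first → 4 extensions
total linear extensions = 10

10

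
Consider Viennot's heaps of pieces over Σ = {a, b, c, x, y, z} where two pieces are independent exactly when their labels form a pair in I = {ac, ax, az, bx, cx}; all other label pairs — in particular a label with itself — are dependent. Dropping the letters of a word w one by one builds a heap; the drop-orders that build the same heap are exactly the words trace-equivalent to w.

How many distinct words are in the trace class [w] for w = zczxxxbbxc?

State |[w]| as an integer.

35

piece 0:z — minimal
piece 1:c rests on {0:z}
piece 2:z rests on {1:c}
piece 3:x rests on {2:z}
piece 4:x rests on {3:x}
piece 5:x rests on {4:x}
piece 6:b rests on {2:z}
piece 7:b rests on {6:b}
piece 8:x rests on {5:x}
piece 9:c rests on {7:b}
minimal pieces: {0:z}
ways to finish when only these pieces remain (= sum over removing one remaining piece with nothing left below it):
  1 left: {8}→1  {9}→1
  2 left: {5,8}→1  {7,9}→1  {8,9}→2
  3 left: {4,5,8}→1  {5,8,9}→3  {6,7,9}→1  {7,8,9}→3
  4 left: {3,4,5,8}→1  {4,5,8,9}→4  {5,7,8,9}→6  {6,7,8,9}→4
  5 left: {3,4,5,8,9}→5  {4,5,7,8,9}→10  {5,6,7,8,9}→10
  6 left: {3,4,5,7,8,9}→15  {4,5,6,7,8,9}→20
  7 left: {3,4,5,6,7,8,9}→35
  8 left: {2,3,4,5,6,7,8,9}→35
  placing 0:z first → 35 extensions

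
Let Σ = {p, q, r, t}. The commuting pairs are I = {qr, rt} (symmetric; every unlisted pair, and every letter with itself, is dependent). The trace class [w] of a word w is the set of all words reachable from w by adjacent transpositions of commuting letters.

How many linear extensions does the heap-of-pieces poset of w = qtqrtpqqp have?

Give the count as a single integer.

0(q) covers ∅
1(t) covers 0:q
2(q) covers 1:t
3(r) covers ∅
4(t) covers 2:q
5(p) covers 3:r, 4:t
6(q) covers 5:p
7(q) covers 6:q
8(p) covers 7:q
floor of heap: 0:q, 3:r
completions by unplaced set U, small U first (add the entries for U minus each lowest piece of U):
  |U|=1: {8}:1
  |U|=2: {7,8}:1
  |U|=3: {6,7,8}:1
  |U|=4: {5,6,7,8}:1
  |U|=5: {3,5,6,7,8}:1  {4,5,6,7,8}:1
  |U|=6: {2,4,5,6,7,8}:1  {3,4,5,6,7,8}:2
  |U|=7: {1,2,4,5,6,7,8}:1  {2,3,4,5,6,7,8}:3
  start at 0(q): 4
  start at 3(r): 1
sum over floor = 5

5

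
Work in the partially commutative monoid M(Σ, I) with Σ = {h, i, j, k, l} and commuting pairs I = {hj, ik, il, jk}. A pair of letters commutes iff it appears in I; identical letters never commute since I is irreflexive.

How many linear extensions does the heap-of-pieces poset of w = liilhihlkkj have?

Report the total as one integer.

18

piece 0:l — minimal
piece 1:i — minimal
piece 2:i rests on {1:i}
piece 3:l rests on {0:l}
piece 4:h rests on {2:i, 3:l}
piece 5:i rests on {4:h}
piece 6:h rests on {5:i}
piece 7:l rests on {6:h}
piece 8:k rests on {7:l}
piece 9:k rests on {8:k}
piece 10:j rests on {7:l}
minimal pieces: {0:l, 1:i}
ways to finish when only these pieces remain (= sum over removing one remaining piece with nothing left below it):
  1 left: {9}→1  {10}→1
  2 left: {8,9}→1  {9,10}→2
  3 left: {8,9,10}→3
  4 left: {7,8,9,10}→3
  5 left: {6,7,8,9,10}→3
  6 left: {5,6,7,8,9,10}→3
  7 left: {4,5,6,7,8,9,10}→3
  8 left: {2,4,5,6,7,8,9,10}→3  {3,4,5,6,7,8,9,10}→3
  9 left: {0,3,4,5,6,7,8,9,10}→3  {1,2,4,5,6,7,8,9,10}→3  {2,3,4,5,6,7,8,9,10}→6
  placing 0:l first → 9 extensions
  placing 1:i first → 9 extensions
total linear extensions = 18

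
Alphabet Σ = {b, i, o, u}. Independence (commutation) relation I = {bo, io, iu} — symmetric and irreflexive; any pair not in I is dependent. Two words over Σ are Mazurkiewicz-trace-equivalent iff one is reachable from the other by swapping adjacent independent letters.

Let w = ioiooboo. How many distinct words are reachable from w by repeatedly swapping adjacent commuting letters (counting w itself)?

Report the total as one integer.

piece 0:i — minimal
piece 1:o — minimal
piece 2:i rests on {0:i}
piece 3:o rests on {1:o}
piece 4:o rests on {3:o}
piece 5:b rests on {2:i}
piece 6:o rests on {4:o}
piece 7:o rests on {6:o}
minimal pieces: {0:i, 1:o}
ways to finish when only these pieces remain (= sum over removing one remaining piece with nothing left below it):
  1 left: {5}→1  {7}→1
  2 left: {2,5}→1  {5,7}→2  {6,7}→1
  3 left: {0,2,5}→1  {2,5,7}→3  {4,6,7}→1  {5,6,7}→3
  4 left: {0,2,5,7}→4  {2,5,6,7}→6  {3,4,6,7}→1  {4,5,6,7}→4
  5 left: {0,2,5,6,7}→10  {1,3,4,6,7}→1  {2,4,5,6,7}→10  {3,4,5,6,7}→5
  6 left: {0,2,4,5,6,7}→20  {1,3,4,5,6,7}→6  {2,3,4,5,6,7}→15
  placing 0:i first → 21 extensions
  placing 1:o first → 35 extensions
total linear extensions = 56

56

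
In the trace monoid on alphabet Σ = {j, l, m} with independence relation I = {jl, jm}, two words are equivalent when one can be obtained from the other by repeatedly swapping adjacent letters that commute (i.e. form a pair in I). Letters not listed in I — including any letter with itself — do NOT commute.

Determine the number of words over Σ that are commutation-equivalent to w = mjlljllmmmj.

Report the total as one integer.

piece 0:m — minimal
piece 1:j — minimal
piece 2:l rests on {0:m}
piece 3:l rests on {2:l}
piece 4:j rests on {1:j}
piece 5:l rests on {3:l}
piece 6:l rests on {5:l}
piece 7:m rests on {6:l}
piece 8:m rests on {7:m}
piece 9:m rests on {8:m}
piece 10:j rests on {4:j}
minimal pieces: {0:m, 1:j}
ways to finish when only these pieces remain (= sum over removing one remaining piece with nothing left below it):
  1 left: {9}→1  {10}→1
  2 left: {4,10}→1  {8,9}→1  {9,10}→2
  3 left: {1,4,10}→1  {4,9,10}→3  {7,8,9}→1  {8,9,10}→3
  4 left: {1,4,9,10}→4  {4,8,9,10}→6  {6,7,8,9}→1  {7,8,9,10}→4
  5 left: {1,4,8,9,10}→10  {4,7,8,9,10}→10  {5,6,7,8,9}→1  {6,7,8,9,10}→5
  6 left: {1,4,7,8,9,10}→20  {3,5,6,7,8,9}→1  {4,6,7,8,9,10}→15  {5,6,7,8,9,10}→6
  7 left: {1,4,6,7,8,9,10}→35  {2,3,5,6,7,8,9}→1  {3,5,6,7,8,9,10}→7  {4,5,6,7,8,9,10}→21
  8 left: {0,2,3,5,6,7,8,9}→1  {1,4,5,6,7,8,9,10}→56  {2,3,5,6,7,8,9,10}→8  {3,4,5,6,7,8,9,10}→28
  9 left: {0,2,3,5,6,7,8,9,10}→9  {1,3,4,5,6,7,8,9,10}→84  {2,3,4,5,6,7,8,9,10}→36
  placing 0:m first → 120 extensions
  placing 1:j first → 45 extensions
total linear extensions = 165

165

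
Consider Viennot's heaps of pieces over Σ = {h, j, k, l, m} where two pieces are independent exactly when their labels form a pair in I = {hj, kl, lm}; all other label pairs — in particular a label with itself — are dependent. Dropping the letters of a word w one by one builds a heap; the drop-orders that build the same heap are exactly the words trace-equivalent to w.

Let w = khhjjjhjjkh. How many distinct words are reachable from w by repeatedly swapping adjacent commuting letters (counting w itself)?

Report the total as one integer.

#0=k has no predecessor
#1=h depends on [0:k]
#2=h depends on [1:h]
#3=j depends on [0:k]
#4=j depends on [3:j]
#5=j depends on [4:j]
#6=h depends on [2:h]
#7=j depends on [5:j]
#8=j depends on [7:j]
#9=k depends on [6:h, 8:j]
#10=h depends on [9:k]
sources: [0:k]
N(rest) = Σ N(rest − s) over sources s of rest; N(one piece) = 1:
  size 1 → [10]=1
  size 2 → [9,10]=1
  size 3 → [6,9,10]=1  [8,9,10]=1
  size 4 → [2,6,9,10]=1  [6,8,9,10]=2  [7,8,9,10]=1
  size 5 → [1,2,6,9,10]=1  [2,6,8,9,10]=3  [5,7,8,9,10]=1  [6,7,8,9,10]=3
  size 6 → [1,2,6,8,9,10]=4  [2,6,7,8,9,10]=6  [4,5,7,8,9,10]=1  [5,6,7,8,9,10]=4
  size 7 → [1,2,6,7,8,9,10]=10  [2,5,6,7,8,9,10]=10  [3,4,5,7,8,9,10]=1  [4,5,6,7,8,9,10]=5
  size 8 → [1,2,5,6,7,8,9,10]=20  [2,4,5,6,7,8,9,10]=15  [3,4,5,6,7,8,9,10]=6
  size 9 → [1,2,4,5,6,7,8,9,10]=35  [2,3,4,5,6,7,8,9,10]=21
  first=0(k) contributes 56

56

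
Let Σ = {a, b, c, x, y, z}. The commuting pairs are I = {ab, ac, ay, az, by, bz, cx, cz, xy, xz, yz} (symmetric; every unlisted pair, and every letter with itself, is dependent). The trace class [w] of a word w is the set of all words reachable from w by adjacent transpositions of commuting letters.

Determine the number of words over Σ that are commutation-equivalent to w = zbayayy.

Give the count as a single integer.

420

0(z) covers ∅
1(b) covers ∅
2(a) covers ∅
3(y) covers ∅
4(a) covers 2:a
5(y) covers 3:y
6(y) covers 5:y
floor of heap: 0:z, 1:b, 2:a, 3:y
completions by unplaced set U, small U first (add the entries for U minus each lowest piece of U):
  |U|=1: {0}:1  {1}:1  {4}:1  {6}:1
  |U|=2: {0,1}:2  {0,4}:2  {0,6}:2  {1,4}:2  {1,6}:2  {2,4}:1  {4,6}:2  {5,6}:1
  |U|=3: {0,1,4}:6  {0,1,6}:6  {0,2,4}:3  {0,4,6}:6  {0,5,6}:3  {1,2,4}:3  {1,4,6}:6  {1,5,6}:3  {2,4,6}:3  {3,5,6}:1  {4,5,6}:3
  |U|=4: {0,1,2,4}:12  {0,1,4,6}:24  {0,1,5,6}:12  {0,2,4,6}:12  {0,3,5,6}:4  {0,4,5,6}:12  {1,2,4,6}:12  {1,3,5,6}:4  {1,4,5,6}:12  {2,4,5,6}:6  {3,4,5,6}:4
  |U|=5: {0,1,2,4,6}:60  {0,1,3,5,6}:20  {0,1,4,5,6}:60  {0,2,4,5,6}:30  {0,3,4,5,6}:20  {1,2,4,5,6}:30  {1,3,4,5,6}:20  {2,3,4,5,6}:10
  start at 0(z): 60
  start at 1(b): 60
  start at 2(a): 120
  start at 3(y): 180
sum over floor = 420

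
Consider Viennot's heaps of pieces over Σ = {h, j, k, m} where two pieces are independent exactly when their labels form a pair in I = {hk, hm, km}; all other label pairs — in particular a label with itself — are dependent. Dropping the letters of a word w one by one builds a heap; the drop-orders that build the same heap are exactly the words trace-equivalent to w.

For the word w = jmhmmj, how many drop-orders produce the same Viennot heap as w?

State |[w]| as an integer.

#0=j has no predecessor
#1=m depends on [0:j]
#2=h depends on [0:j]
#3=m depends on [1:m]
#4=m depends on [3:m]
#5=j depends on [2:h, 4:m]
sources: [0:j]
N(rest) = Σ N(rest − s) over sources s of rest; N(one piece) = 1:
  size 1 → [5]=1
  size 2 → [2,5]=1  [4,5]=1
  size 3 → [2,4,5]=2  [3,4,5]=1
  size 4 → [1,3,4,5]=1  [2,3,4,5]=3
  first=0(j) contributes 4

4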